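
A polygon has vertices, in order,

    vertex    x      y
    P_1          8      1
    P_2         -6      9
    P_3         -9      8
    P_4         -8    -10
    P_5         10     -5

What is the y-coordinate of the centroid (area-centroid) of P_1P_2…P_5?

Apply the shoelace (surveyor's) formula. First the cross-terms c_i = x_i·y_{i+1} − x_{i+1}·y_i:
  78, 33, 154, 140, 50  ⇒  2A = 455, A = 227.5.
Then Σ (y_i + y_{i+1})·c_i = -1267, so ȳ = -1267 / (6·227.5) = -181/195.

-181/195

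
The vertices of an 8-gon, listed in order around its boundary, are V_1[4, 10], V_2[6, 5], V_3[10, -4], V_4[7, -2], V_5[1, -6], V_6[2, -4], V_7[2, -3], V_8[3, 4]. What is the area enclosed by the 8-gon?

Apply the shoelace (surveyor's) formula: 2A = Σ (x_i·y_{i+1} − x_{i+1}·y_i), indices taken mod 8.
V_1→V_2: (4)(5) − (6)(10) = -40
V_2→V_3: (6)(-4) − (10)(5) = -74
V_3→V_4: (10)(-2) − (7)(-4) = 8
V_4→V_5: (7)(-6) − (1)(-2) = -40
V_5→V_6: (1)(-4) − (2)(-6) = 8
V_6→V_7: (2)(-3) − (2)(-4) = 2
V_7→V_8: (2)(4) − (3)(-3) = 17
V_8→V_1: (3)(10) − (4)(4) = 14
Σ = -105
Area = |Σ|/2 = 52.5.

52.5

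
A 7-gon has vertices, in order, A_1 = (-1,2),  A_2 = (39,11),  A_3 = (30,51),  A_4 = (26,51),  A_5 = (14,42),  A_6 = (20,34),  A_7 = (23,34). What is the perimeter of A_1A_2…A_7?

|A_1A_2| = √((40)² + (9)²) = √1681 = 41
|A_2A_3| = √((-9)² + (40)²) = √1681 = 41
|A_3A_4| = √((-4)² + (0)²) = √16 = 4
|A_4A_5| = √((-12)² + (-9)²) = √225 = 15
|A_5A_6| = √((6)² + (-8)²) = √100 = 10
|A_6A_7| = √((3)² + (0)²) = √9 = 3
|A_7A_1| = √((-24)² + (-32)²) = √1600 = 40
Perimeter = 41 + 41 + 4 + 15 + 10 + 3 + 40 = 154.

154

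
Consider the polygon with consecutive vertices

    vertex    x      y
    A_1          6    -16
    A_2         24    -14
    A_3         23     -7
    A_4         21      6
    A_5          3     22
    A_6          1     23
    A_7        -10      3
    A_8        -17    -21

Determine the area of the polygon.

Cross-terms: 300, 154, 285, 444, 47, 233, 261, 398  ⇒  Σ = 2122
Area = |Σ|/2 = 1061.

1061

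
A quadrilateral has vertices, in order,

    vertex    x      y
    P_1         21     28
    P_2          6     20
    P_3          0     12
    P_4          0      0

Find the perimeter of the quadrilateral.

74

|P_1P_2| = √((-15)² + (-8)²) = √289 = 17
|P_2P_3| = √((-6)² + (-8)²) = √100 = 10
|P_3P_4| = √((0)² + (-12)²) = √144 = 12
|P_4P_1| = √((21)² + (28)²) = √1225 = 35
Perimeter = 17 + 10 + 12 + 35 = 74.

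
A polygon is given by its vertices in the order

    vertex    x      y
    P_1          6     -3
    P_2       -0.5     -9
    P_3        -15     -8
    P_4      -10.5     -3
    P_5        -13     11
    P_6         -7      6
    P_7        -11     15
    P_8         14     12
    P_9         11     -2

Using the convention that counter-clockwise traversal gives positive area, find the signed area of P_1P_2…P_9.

Apply the shoelace formula: 2A = Σ (x_i·y_{i+1} − x_{i+1}·y_i), indices taken mod 9.
P_1→P_2: (6)(-9) − (-0.5)(-3) = -55.5
P_2→P_3: (-0.5)(-8) − (-15)(-9) = -131
P_3→P_4: (-15)(-3) − (-10.5)(-8) = -39
P_4→P_5: (-10.5)(11) − (-13)(-3) = -154.5
P_5→P_6: (-13)(6) − (-7)(11) = -1
P_6→P_7: (-7)(15) − (-11)(6) = -39
P_7→P_8: (-11)(12) − (14)(15) = -342
P_8→P_9: (14)(-2) − (11)(12) = -160
P_9→P_1: (11)(-3) − (6)(-2) = -21
Σ = -943
Signed area = Σ/2 = -471.5 (negative ⇒ clockwise traversal).

-471.5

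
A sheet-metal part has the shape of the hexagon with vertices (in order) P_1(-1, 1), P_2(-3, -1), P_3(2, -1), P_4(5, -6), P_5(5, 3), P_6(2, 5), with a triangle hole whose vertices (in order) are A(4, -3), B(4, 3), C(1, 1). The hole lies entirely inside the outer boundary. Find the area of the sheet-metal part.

Outer boundary:
Apply the shoelace formula: 2A = Σ (x_i·y_{i+1} − x_{i+1}·y_i), indices taken mod 6.
P_1→P_2: (-1)(-1) − (-3)(1) = 4
P_2→P_3: (-3)(-1) − (2)(-1) = 5
P_3→P_4: (2)(-6) − (5)(-1) = -7
P_4→P_5: (5)(3) − (5)(-6) = 45
P_5→P_6: (5)(5) − (2)(3) = 19
P_6→P_1: (2)(1) − (-1)(5) = 7
Σ = 73
Area = |Σ|/2 = 36.5.
Hole:
Apply the shoelace formula: 2A = Σ (x_i·y_{i+1} − x_{i+1}·y_i), indices taken mod 3.
A→B: (4)(3) − (4)(-3) = 24
B→C: (4)(1) − (1)(3) = 1
C→A: (1)(-3) − (4)(1) = -7
Σ = 18
Area = |Σ|/2 = 9.
Net area = 36.5 − 9 = 27.5.

27.5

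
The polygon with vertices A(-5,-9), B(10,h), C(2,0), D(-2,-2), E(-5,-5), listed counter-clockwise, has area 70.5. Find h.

-5

The doubled signed area Σ (x_i y_{i+1} − x_{i+1} y_i) is linear in h.
With h=0 it equals 106; the coefficient of h is -7 (from the two edges through B).
So -7·h + 106 = 2·70.5 = 141 ⇒ h = -5.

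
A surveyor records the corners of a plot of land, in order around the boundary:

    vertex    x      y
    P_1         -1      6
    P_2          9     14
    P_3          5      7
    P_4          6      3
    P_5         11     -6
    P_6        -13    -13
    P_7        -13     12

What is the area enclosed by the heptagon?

391.5

Σ = (-68) + (-7) + (-27) + (-69) + (-221) + (-325) + (-66) = -783
Area = |Σ|/2 = 391.5.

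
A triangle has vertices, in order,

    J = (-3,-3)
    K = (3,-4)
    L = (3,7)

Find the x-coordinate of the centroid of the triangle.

1

Apply the shoelace (surveyor's) formula. First the cross-terms c_i = x_i·y_{i+1} − x_{i+1}·y_i:
  21, 33, 12  ⇒  2A = 66, A = 33.
Then Σ (x_i + x_{i+1})·c_i = 198, so x̄ = 198 / (6·33) = 1.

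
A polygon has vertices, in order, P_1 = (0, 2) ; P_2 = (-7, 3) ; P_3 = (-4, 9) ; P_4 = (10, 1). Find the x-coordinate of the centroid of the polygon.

Apply Gauss's area formula. First the cross-terms c_i = x_i·y_{i+1} − x_{i+1}·y_i:
  14, -51, -94, 20  ⇒  2A = -111, A = -55.5.
Then Σ (x_i + x_{i+1})·c_i = 99, so x̄ = 99 / (6·(-55.5)) = -11/37.

-11/37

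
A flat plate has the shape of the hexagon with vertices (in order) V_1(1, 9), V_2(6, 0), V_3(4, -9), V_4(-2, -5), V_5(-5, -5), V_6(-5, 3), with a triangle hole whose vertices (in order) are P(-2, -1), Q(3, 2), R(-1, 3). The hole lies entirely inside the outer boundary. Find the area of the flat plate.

116

Outer boundary:
Apply the surveyor's formula: 2A = Σ (x_i·y_{i+1} − x_{i+1}·y_i), indices taken mod 6.
V_1→V_2: (1)(0) − (6)(9) = -54
V_2→V_3: (6)(-9) − (4)(0) = -54
V_3→V_4: (4)(-5) − (-2)(-9) = -38
V_4→V_5: (-2)(-5) − (-5)(-5) = -15
V_5→V_6: (-5)(3) − (-5)(-5) = -40
V_6→V_1: (-5)(9) − (1)(3) = -48
Σ = -249
Area = |Σ|/2 = 124.5.
Hole:
Cross-terms: -1, 11, 7  ⇒  Σ = 17
Area = |Σ|/2 = 8.5.
Net area = 124.5 − 8.5 = 116.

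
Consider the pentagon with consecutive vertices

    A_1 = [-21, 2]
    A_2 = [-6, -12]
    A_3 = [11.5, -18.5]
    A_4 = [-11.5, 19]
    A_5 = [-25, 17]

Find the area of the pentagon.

A_1→A_2: (-21)(-12) − (-6)(2) = 264
A_2→A_3: (-6)(-18.5) − (11.5)(-12) = 249
A_3→A_4: (11.5)(19) − (-11.5)(-18.5) = 5.75
A_4→A_5: (-11.5)(17) − (-25)(19) = 279.5
A_5→A_1: (-25)(2) − (-21)(17) = 307
Σ = 1105.25
Area = |Σ|/2 = 552.625.

552.625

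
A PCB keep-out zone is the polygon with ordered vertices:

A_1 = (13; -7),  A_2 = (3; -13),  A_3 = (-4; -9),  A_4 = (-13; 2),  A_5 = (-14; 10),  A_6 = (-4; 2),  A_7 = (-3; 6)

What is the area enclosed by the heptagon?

258.5

Apply the shoelace formula: 2A = Σ (x_i·y_{i+1} − x_{i+1}·y_i), indices taken mod 7.
Σ = (-148) + (-79) + (-125) + (-102) + (12) + (-18) + (-57) = -517
Area = |Σ|/2 = 258.5.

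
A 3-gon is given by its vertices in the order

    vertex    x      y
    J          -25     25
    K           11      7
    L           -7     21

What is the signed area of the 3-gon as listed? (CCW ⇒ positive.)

90

J→K: (-25)(7) − (11)(25) = -450
K→L: (11)(21) − (-7)(7) = 280
L→J: (-7)(25) − (-25)(21) = 350
Σ = 180
Signed area = Σ/2 = 90 (positive ⇒ counter-clockwise traversal).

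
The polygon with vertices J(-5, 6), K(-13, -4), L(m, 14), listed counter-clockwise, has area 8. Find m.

The doubled signed area Σ (x_i y_{i+1} − x_{i+1} y_i) is linear in m.
With m=0 it equals -14; the coefficient of m is 10 (from the two edges through L).
So 10·m + -14 = 2·8 = 16 ⇒ m = 3.

3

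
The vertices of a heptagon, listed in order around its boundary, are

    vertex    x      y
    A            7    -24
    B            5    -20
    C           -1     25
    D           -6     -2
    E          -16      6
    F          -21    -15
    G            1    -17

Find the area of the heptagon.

Σ = (-20) + (105) + (152) + (-68) + (366) + (372) + (95) = 1002
Area = |Σ|/2 = 501.

501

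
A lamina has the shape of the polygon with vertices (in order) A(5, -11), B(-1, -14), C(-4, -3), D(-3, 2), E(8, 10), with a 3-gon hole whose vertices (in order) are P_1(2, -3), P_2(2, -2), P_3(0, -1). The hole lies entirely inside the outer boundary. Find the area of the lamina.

Outer boundary:
Apply the surveyor's formula: 2A = Σ (x_i·y_{i+1} − x_{i+1}·y_i), indices taken mod 5.
Σ = (-81) + (-53) + (-17) + (-46) + (-138) = -335
Area = |Σ|/2 = 167.5.
Hole:
Apply the shoelace (surveyor's) formula: 2A = Σ (x_i·y_{i+1} − x_{i+1}·y_i), indices taken mod 3.
Σ = (2) + (-2) + (2) = 2
Area = |Σ|/2 = 1.
Net area = 167.5 − 1 = 166.5.

166.5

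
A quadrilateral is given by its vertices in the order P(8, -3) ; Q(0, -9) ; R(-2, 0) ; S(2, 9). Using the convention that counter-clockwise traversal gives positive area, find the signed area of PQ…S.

Apply Gauss's area formula: 2A = Σ (x_i·y_{i+1} − x_{i+1}·y_i), indices taken mod 4.
Cross-terms: -72, -18, -18, -78  ⇒  Σ = -186
Signed area = Σ/2 = -93 (negative ⇒ clockwise traversal).

-93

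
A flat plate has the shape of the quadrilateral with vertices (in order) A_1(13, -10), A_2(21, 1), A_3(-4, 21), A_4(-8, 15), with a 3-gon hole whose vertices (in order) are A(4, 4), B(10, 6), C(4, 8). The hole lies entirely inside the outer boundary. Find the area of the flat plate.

318.5

Outer boundary:
Σ = (223) + (445) + (108) + (-115) = 661
Area = |Σ|/2 = 330.5.
Hole:
Apply the shoelace (surveyor's) formula: 2A = Σ (x_i·y_{i+1} − x_{i+1}·y_i), indices taken mod 3.
Σ = (-16) + (56) + (-16) = 24
Area = |Σ|/2 = 12.
Net area = 330.5 − 12 = 318.5.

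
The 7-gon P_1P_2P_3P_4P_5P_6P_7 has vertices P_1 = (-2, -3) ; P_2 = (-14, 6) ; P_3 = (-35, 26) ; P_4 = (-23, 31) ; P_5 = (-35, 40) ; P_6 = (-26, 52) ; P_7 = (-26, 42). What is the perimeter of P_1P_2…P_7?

|P_1P_2| = √((-12)² + (9)²) = √225 = 15
|P_2P_3| = √((-21)² + (20)²) = √841 = 29
|P_3P_4| = √((12)² + (5)²) = √169 = 13
|P_4P_5| = √((-12)² + (9)²) = √225 = 15
|P_5P_6| = √((9)² + (12)²) = √225 = 15
|P_6P_7| = √((0)² + (-10)²) = √100 = 10
|P_7P_1| = √((24)² + (-45)²) = √2601 = 51
Perimeter = 15 + 29 + 13 + 15 + 15 + 10 + 51 = 148.

148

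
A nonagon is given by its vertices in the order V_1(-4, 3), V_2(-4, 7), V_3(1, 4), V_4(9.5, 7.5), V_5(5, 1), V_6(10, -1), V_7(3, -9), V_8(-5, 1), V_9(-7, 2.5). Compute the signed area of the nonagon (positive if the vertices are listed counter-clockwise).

-129

Σ = (-16) + (-23) + (-30.5) + (-28) + (-15) + (-87) + (-42) + (-5.5) + (-11) = -258
Signed area = Σ/2 = -129 (negative ⇒ clockwise traversal).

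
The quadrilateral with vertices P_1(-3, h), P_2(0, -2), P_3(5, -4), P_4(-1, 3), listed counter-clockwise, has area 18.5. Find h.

-1

Write out the shoelace sum; only the two edges meeting at P_1 involve h:
2·Area = [((-1)·h − (-3)·3) + ((-3)·(-2) − 0·h)] + 21
       = -1·h + 36 = 37
⇒ h = -1.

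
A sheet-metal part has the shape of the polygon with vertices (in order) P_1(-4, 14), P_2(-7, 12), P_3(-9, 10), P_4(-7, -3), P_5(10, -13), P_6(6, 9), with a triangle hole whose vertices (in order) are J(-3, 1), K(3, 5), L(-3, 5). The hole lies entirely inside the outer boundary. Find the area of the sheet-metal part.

Outer boundary:
Apply Gauss's area formula: 2A = Σ (x_i·y_{i+1} − x_{i+1}·y_i), indices taken mod 6.
Σ = (50) + (38) + (97) + (121) + (168) + (120) = 594
Area = |Σ|/2 = 297.
Hole:
Σ = (-18) + (30) + (12) = 24
Area = |Σ|/2 = 12.
Net area = 297 − 12 = 285.

285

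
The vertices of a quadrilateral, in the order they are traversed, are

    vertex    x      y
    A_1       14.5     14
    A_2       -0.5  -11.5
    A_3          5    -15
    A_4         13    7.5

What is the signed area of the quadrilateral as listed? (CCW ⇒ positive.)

Apply the shoelace (surveyor's) formula: 2A = Σ (x_i·y_{i+1} − x_{i+1}·y_i), indices taken mod 4.
Σ = (-159.75) + (65) + (232.5) + (73.25) = 211
Signed area = Σ/2 = 105.5 (positive ⇒ counter-clockwise traversal).

105.5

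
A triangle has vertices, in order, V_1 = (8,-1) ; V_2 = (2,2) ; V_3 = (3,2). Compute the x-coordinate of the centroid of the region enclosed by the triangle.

Apply Gauss's area formula. First the cross-terms c_i = x_i·y_{i+1} − x_{i+1}·y_i:
  18, -2, -19  ⇒  2A = -3, A = -1.5.
Then Σ (x_i + x_{i+1})·c_i = -39, so x̄ = -39 / (6·(-1.5)) = 13/3.

13/3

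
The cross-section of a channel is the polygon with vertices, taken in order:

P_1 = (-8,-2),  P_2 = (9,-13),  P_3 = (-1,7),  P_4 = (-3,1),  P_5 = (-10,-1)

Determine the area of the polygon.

Apply the shoelace (surveyor's) formula: 2A = Σ (x_i·y_{i+1} − x_{i+1}·y_i), indices taken mod 5.
P_1→P_2: (-8)(-13) − (9)(-2) = 122
P_2→P_3: (9)(7) − (-1)(-13) = 50
P_3→P_4: (-1)(1) − (-3)(7) = 20
P_4→P_5: (-3)(-1) − (-10)(1) = 13
P_5→P_1: (-10)(-2) − (-8)(-1) = 12
Σ = 217
Area = |Σ|/2 = 108.5.

108.5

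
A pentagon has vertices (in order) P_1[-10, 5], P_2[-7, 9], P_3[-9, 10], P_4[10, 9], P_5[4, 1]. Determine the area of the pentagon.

110.5

Apply the shoelace formula: 2A = Σ (x_i·y_{i+1} − x_{i+1}·y_i), indices taken mod 5.
P_1→P_2: (-10)(9) − (-7)(5) = -55
P_2→P_3: (-7)(10) − (-9)(9) = 11
P_3→P_4: (-9)(9) − (10)(10) = -181
P_4→P_5: (10)(1) − (4)(9) = -26
P_5→P_1: (4)(5) − (-10)(1) = 30
Σ = -221
Area = |Σ|/2 = 110.5.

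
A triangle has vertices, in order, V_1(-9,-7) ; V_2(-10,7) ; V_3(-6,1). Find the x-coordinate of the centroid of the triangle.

Apply the shoelace formula. First the cross-terms c_i = x_i·y_{i+1} − x_{i+1}·y_i:
  -133, 32, 51  ⇒  2A = -50, A = -25.
Then Σ (x_i + x_{i+1})·c_i = 1250, so x̄ = 1250 / (6·(-25)) = -25/3.

-25/3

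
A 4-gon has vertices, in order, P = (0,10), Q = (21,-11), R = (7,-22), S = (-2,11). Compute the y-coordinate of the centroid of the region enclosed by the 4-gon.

Apply Gauss's area formula. First the cross-terms c_i = x_i·y_{i+1} − x_{i+1}·y_i:
  -210, -385, 33, -20  ⇒  2A = -582, A = -291.
Then Σ (y_i + y_{i+1})·c_i = 12132, so ȳ = 12132 / (6·(-291)) = -674/97.

-674/97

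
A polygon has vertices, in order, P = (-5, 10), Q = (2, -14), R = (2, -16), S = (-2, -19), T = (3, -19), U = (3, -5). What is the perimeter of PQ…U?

68

|PQ| = √((7)² + (-24)²) = √625 = 25
|QR| = √((0)² + (-2)²) = √4 = 2
|RS| = √((-4)² + (-3)²) = √25 = 5
|ST| = √((5)² + (0)²) = √25 = 5
|TU| = √((0)² + (14)²) = √196 = 14
|UP| = √((-8)² + (15)²) = √289 = 17
Perimeter = 25 + 2 + 5 + 5 + 14 + 17 = 68.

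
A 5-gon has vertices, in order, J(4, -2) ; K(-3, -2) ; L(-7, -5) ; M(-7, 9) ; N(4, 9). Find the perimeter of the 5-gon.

|JK| = √((-7)² + (0)²) = √49 = 7
|KL| = √((-4)² + (-3)²) = √25 = 5
|LM| = √((0)² + (14)²) = √196 = 14
|MN| = √((11)² + (0)²) = √121 = 11
|NJ| = √((0)² + (-11)²) = √121 = 11
Perimeter = 7 + 5 + 14 + 11 + 11 = 48.

48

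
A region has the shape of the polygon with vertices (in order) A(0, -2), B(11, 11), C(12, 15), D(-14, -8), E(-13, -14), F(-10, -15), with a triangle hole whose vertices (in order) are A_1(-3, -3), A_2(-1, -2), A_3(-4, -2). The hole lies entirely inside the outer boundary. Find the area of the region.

166.5

Outer boundary:
Apply the shoelace (surveyor's) formula: 2A = Σ (x_i·y_{i+1} − x_{i+1}·y_i), indices taken mod 6.
Σ = (22) + (33) + (114) + (92) + (55) + (20) = 336
Area = |Σ|/2 = 168.
Hole:
Apply the surveyor's formula: 2A = Σ (x_i·y_{i+1} − x_{i+1}·y_i), indices taken mod 3.
A_1→A_2: (-3)(-2) − (-1)(-3) = 3
A_2→A_3: (-1)(-2) − (-4)(-2) = -6
A_3→A_1: (-4)(-3) − (-3)(-2) = 6
Σ = 3
Area = |Σ|/2 = 1.5.
Net area = 168 − 1.5 = 166.5.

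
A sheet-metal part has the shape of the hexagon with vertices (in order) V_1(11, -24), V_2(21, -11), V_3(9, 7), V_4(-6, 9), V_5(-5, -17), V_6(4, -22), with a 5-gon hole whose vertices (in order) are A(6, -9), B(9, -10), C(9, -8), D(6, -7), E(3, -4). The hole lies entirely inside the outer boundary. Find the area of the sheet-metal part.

Outer boundary:
Apply the surveyor's formula: 2A = Σ (x_i·y_{i+1} − x_{i+1}·y_i), indices taken mod 6.
V_1→V_2: (11)(-11) − (21)(-24) = 383
V_2→V_3: (21)(7) − (9)(-11) = 246
V_3→V_4: (9)(9) − (-6)(7) = 123
V_4→V_5: (-6)(-17) − (-5)(9) = 147
V_5→V_6: (-5)(-22) − (4)(-17) = 178
V_6→V_1: (4)(-24) − (11)(-22) = 146
Σ = 1223
Area = |Σ|/2 = 611.5.
Hole:
Σ = (21) + (18) + (-15) + (-3) + (-3) = 18
Area = |Σ|/2 = 9.
Net area = 611.5 − 9 = 602.5.

602.5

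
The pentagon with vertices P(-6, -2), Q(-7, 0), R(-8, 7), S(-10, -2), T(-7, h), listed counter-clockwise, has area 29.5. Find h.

The doubled signed area Σ (x_i y_{i+1} − x_{i+1} y_i) is linear in h.
With h=0 it equals 23; the coefficient of h is -4 (from the two edges through T).
So -4·h + 23 = 2·29.5 = 59 ⇒ h = -9.

-9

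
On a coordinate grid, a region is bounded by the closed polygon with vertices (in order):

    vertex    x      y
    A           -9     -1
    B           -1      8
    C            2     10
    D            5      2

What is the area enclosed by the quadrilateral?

66

Apply the shoelace (surveyor's) formula: 2A = Σ (x_i·y_{i+1} − x_{i+1}·y_i), indices taken mod 4.
Cross-terms: -73, -26, -46, 13  ⇒  Σ = -132
Area = |Σ|/2 = 66.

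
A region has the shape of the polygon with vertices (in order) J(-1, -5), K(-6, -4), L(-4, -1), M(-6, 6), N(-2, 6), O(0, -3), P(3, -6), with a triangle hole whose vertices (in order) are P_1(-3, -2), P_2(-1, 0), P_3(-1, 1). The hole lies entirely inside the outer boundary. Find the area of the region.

47

Outer boundary:
Σ = (-26) + (-10) + (-30) + (-24) + (6) + (9) + (-21) = -96
Area = |Σ|/2 = 48.
Hole:
Apply the shoelace formula: 2A = Σ (x_i·y_{i+1} − x_{i+1}·y_i), indices taken mod 3.
Σ = (-2) + (-1) + (5) = 2
Area = |Σ|/2 = 1.
Net area = 48 − 1 = 47.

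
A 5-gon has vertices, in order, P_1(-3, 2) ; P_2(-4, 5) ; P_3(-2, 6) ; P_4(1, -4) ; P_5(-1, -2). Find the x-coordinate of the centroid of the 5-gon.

Apply the shoelace (surveyor's) formula. First the cross-terms c_i = x_i·y_{i+1} − x_{i+1}·y_i:
  -7, -14, 2, -6, -8  ⇒  2A = -33, A = -16.5.
Then Σ (x_i + x_{i+1})·c_i = 163, so x̄ = 163 / (6·(-16.5)) = -163/99.

-163/99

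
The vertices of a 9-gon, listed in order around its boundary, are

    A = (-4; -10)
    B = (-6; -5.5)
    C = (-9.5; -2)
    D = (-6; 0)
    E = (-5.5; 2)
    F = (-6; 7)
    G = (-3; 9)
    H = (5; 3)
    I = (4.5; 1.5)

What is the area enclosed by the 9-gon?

130.375

Apply the surveyor's formula: 2A = Σ (x_i·y_{i+1} − x_{i+1}·y_i), indices taken mod 9.
A→B: (-4)(-5.5) − (-6)(-10) = -38
B→C: (-6)(-2) − (-9.5)(-5.5) = -40.25
C→D: (-9.5)(0) − (-6)(-2) = -12
D→E: (-6)(2) − (-5.5)(0) = -12
E→F: (-5.5)(7) − (-6)(2) = -26.5
F→G: (-6)(9) − (-3)(7) = -33
G→H: (-3)(3) − (5)(9) = -54
H→I: (5)(1.5) − (4.5)(3) = -6
I→A: (4.5)(-10) − (-4)(1.5) = -39
Σ = -260.75
Area = |Σ|/2 = 130.375.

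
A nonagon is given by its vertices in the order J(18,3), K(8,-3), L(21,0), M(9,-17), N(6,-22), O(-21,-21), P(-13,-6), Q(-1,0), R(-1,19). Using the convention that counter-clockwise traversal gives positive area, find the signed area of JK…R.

-786.5

Cross-terms: -78, 63, -357, -96, -588, -147, -6, -19, -345  ⇒  Σ = -1573
Signed area = Σ/2 = -786.5 (negative ⇒ clockwise traversal).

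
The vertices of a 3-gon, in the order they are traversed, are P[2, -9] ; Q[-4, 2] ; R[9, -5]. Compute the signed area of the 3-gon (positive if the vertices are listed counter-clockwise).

-50.5

Apply the shoelace formula: 2A = Σ (x_i·y_{i+1} − x_{i+1}·y_i), indices taken mod 3.
P→Q: (2)(2) − (-4)(-9) = -32
Q→R: (-4)(-5) − (9)(2) = 2
R→P: (9)(-9) − (2)(-5) = -71
Σ = -101
Signed area = Σ/2 = -50.5 (negative ⇒ clockwise traversal).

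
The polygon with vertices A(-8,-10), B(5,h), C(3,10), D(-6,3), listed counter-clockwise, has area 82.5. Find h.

8

The doubled signed area Σ (x_i y_{i+1} − x_{i+1} y_i) is linear in h.
With h=0 it equals 253; the coefficient of h is -11 (from the two edges through B).
So -11·h + 253 = 2·82.5 = 165 ⇒ h = 8.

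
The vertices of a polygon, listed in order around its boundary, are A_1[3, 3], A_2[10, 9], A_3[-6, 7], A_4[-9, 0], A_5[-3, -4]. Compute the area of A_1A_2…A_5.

111.5

Apply the surveyor's formula: 2A = Σ (x_i·y_{i+1} − x_{i+1}·y_i), indices taken mod 5.
Cross-terms: -3, 124, 63, 36, 3  ⇒  Σ = 223
Area = |Σ|/2 = 111.5.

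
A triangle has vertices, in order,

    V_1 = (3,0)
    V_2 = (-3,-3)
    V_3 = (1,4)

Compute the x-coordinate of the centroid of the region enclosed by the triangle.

Apply the surveyor's formula. First the cross-terms c_i = x_i·y_{i+1} − x_{i+1}·y_i:
  -9, -9, -12  ⇒  2A = -30, A = -15.
Then Σ (x_i + x_{i+1})·c_i = -30, so x̄ = -30 / (6·(-15)) = 1/3.

1/3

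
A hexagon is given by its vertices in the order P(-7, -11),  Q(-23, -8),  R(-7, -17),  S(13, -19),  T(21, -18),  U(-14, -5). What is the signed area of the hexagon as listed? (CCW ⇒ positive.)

209.5

Apply Gauss's area formula: 2A = Σ (x_i·y_{i+1} − x_{i+1}·y_i), indices taken mod 6.
Σ = (-197) + (335) + (354) + (165) + (-357) + (119) = 419
Signed area = Σ/2 = 209.5 (positive ⇒ counter-clockwise traversal).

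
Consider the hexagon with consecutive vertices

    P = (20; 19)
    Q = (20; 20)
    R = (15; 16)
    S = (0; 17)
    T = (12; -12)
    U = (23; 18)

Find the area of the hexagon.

330

Cross-terms: 20, 20, 255, -204, 492, 77  ⇒  Σ = 660
Area = |Σ|/2 = 330.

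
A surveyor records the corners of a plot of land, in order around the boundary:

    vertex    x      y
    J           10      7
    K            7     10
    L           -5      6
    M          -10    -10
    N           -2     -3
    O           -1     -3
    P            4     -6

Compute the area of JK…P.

186

Apply Gauss's area formula: 2A = Σ (x_i·y_{i+1} − x_{i+1}·y_i), indices taken mod 7.
Σ = (51) + (92) + (110) + (10) + (3) + (18) + (88) = 372
Area = |Σ|/2 = 186.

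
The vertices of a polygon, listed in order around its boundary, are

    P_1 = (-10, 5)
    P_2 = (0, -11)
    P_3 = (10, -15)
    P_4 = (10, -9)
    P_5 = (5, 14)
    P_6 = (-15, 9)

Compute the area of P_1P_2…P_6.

P_1→P_2: (-10)(-11) − (0)(5) = 110
P_2→P_3: (0)(-15) − (10)(-11) = 110
P_3→P_4: (10)(-9) − (10)(-15) = 60
P_4→P_5: (10)(14) − (5)(-9) = 185
P_5→P_6: (5)(9) − (-15)(14) = 255
P_6→P_1: (-15)(5) − (-10)(9) = 15
Σ = 735
Area = |Σ|/2 = 367.5.

367.5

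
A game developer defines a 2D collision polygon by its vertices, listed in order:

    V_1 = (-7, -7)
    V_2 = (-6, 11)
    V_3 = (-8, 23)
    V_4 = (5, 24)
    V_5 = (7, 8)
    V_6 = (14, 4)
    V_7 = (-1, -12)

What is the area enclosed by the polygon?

464.5

Σ = (-119) + (-50) + (-307) + (-128) + (-84) + (-164) + (-77) = -929
Area = |Σ|/2 = 464.5.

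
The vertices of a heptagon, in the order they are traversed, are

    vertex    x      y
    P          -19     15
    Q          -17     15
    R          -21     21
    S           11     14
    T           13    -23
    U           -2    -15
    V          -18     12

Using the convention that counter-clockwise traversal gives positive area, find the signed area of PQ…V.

-804.5

Apply Gauss's area formula: 2A = Σ (x_i·y_{i+1} − x_{i+1}·y_i), indices taken mod 7.
P→Q: (-19)(15) − (-17)(15) = -30
Q→R: (-17)(21) − (-21)(15) = -42
R→S: (-21)(14) − (11)(21) = -525
S→T: (11)(-23) − (13)(14) = -435
T→U: (13)(-15) − (-2)(-23) = -241
U→V: (-2)(12) − (-18)(-15) = -294
V→P: (-18)(15) − (-19)(12) = -42
Σ = -1609
Signed area = Σ/2 = -804.5 (negative ⇒ clockwise traversal).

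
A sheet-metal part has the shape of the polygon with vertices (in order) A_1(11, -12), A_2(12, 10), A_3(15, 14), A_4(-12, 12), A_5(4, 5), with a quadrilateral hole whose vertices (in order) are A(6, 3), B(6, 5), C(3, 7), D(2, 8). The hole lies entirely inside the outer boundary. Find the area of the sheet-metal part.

Outer boundary:
Cross-terms: 254, 18, 348, -108, -103  ⇒  Σ = 409
Area = |Σ|/2 = 204.5.
Hole:
Apply the shoelace (surveyor's) formula: 2A = Σ (x_i·y_{i+1} − x_{i+1}·y_i), indices taken mod 4.
Cross-terms: 12, 27, 10, -42  ⇒  Σ = 7
Area = |Σ|/2 = 3.5.
Net area = 204.5 − 3.5 = 201.

201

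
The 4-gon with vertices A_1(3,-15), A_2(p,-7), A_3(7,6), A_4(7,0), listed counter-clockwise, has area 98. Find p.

The doubled signed area Σ (x_i y_{i+1} − x_{i+1} y_i) is linear in p.
With p=0 it equals -119; the coefficient of p is 21 (from the two edges through A_2).
So 21·p + -119 = 2·98 = 196 ⇒ p = 15.

15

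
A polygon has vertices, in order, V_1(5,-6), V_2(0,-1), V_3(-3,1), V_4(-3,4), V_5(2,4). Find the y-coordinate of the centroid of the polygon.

Apply the shoelace (surveyor's) formula. First the cross-terms c_i = x_i·y_{i+1} − x_{i+1}·y_i:
  -5, -3, -9, -20, -32  ⇒  2A = -69, A = -34.5.
Then Σ (y_i + y_{i+1})·c_i = -106, so ȳ = -106 / (6·(-34.5)) = 106/207.

106/207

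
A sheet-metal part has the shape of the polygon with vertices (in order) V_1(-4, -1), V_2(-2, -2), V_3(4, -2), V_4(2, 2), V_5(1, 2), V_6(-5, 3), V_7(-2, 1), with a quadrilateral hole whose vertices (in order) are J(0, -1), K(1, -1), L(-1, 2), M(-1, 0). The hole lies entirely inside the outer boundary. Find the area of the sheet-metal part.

23.5

Outer boundary:
V_1→V_2: (-4)(-2) − (-2)(-1) = 6
V_2→V_3: (-2)(-2) − (4)(-2) = 12
V_3→V_4: (4)(2) − (2)(-2) = 12
V_4→V_5: (2)(2) − (1)(2) = 2
V_5→V_6: (1)(3) − (-5)(2) = 13
V_6→V_7: (-5)(1) − (-2)(3) = 1
V_7→V_1: (-2)(-1) − (-4)(1) = 6
Σ = 52
Area = |Σ|/2 = 26.
Hole:
Apply the shoelace formula: 2A = Σ (x_i·y_{i+1} − x_{i+1}·y_i), indices taken mod 4.
Σ = (1) + (1) + (2) + (1) = 5
Area = |Σ|/2 = 2.5.
Net area = 26 − 2.5 = 23.5.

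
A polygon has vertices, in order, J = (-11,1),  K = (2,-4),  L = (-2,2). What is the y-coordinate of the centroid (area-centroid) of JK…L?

Apply the surveyor's formula. First the cross-terms c_i = x_i·y_{i+1} − x_{i+1}·y_i:
  42, -4, 20  ⇒  2A = 58, A = 29.
Then Σ (y_i + y_{i+1})·c_i = -58, so ȳ = -58 / (6·29) = -1/3.

-1/3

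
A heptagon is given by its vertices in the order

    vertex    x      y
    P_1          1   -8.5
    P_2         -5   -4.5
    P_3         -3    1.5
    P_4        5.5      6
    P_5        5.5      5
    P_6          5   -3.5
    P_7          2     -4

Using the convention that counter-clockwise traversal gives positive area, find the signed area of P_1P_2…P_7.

-85

Σ = (-47) + (-21) + (-26.25) + (-5.5) + (-44.25) + (-13) + (-13) = -170
Signed area = Σ/2 = -85 (negative ⇒ clockwise traversal).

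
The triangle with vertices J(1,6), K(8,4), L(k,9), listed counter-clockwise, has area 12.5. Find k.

The doubled signed area Σ (x_i y_{i+1} − x_{i+1} y_i) is linear in k.
With k=0 it equals 19; the coefficient of k is 2 (from the two edges through L).
So 2·k + 19 = 2·12.5 = 25 ⇒ k = 3.

3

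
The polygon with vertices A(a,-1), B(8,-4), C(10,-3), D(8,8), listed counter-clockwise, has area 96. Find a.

Write out the shoelace sum; only the two edges meeting at A involve a:
2·Area = [(8·(-1) − a·8) + (a·(-4) − 8·(-1))] + 120
       = -12·a + 120 = 192
⇒ a = -6.

-6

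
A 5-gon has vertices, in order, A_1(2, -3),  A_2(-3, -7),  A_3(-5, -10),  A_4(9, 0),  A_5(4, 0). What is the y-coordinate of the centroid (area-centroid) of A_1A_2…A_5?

-3.66

Apply the surveyor's formula. First the cross-terms c_i = x_i·y_{i+1} − x_{i+1}·y_i:
  -23, -5, 90, 0, -12  ⇒  2A = 50, A = 25.
Then Σ (y_i + y_{i+1})·c_i = -549, so ȳ = -549 / (6·25) = -3.66.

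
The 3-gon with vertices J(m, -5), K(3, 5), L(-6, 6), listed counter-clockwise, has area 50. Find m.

-7

The doubled signed area Σ (x_i y_{i+1} − x_{i+1} y_i) is linear in m.
With m=0 it equals 93; the coefficient of m is -1 (from the two edges through J).
So -1·m + 93 = 2·50 = 100 ⇒ m = -7.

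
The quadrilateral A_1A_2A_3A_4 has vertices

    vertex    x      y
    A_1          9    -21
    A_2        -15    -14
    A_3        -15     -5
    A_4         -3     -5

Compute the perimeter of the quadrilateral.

|A_1A_2| = √((-24)² + (7)²) = √625 = 25
|A_2A_3| = √((0)² + (9)²) = √81 = 9
|A_3A_4| = √((12)² + (0)²) = √144 = 12
|A_4A_1| = √((12)² + (-16)²) = √400 = 20
Perimeter = 25 + 9 + 12 + 20 = 66.

66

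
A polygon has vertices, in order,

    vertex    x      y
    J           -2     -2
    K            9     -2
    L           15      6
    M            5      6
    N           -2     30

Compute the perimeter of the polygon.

88

|JK| = √((11)² + (0)²) = √121 = 11
|KL| = √((6)² + (8)²) = √100 = 10
|LM| = √((-10)² + (0)²) = √100 = 10
|MN| = √((-7)² + (24)²) = √625 = 25
|NJ| = √((0)² + (-32)²) = √1024 = 32
Perimeter = 11 + 10 + 10 + 25 + 32 = 88.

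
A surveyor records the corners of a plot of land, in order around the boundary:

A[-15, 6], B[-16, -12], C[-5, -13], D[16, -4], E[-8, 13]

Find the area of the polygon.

Σ = (276) + (148) + (228) + (176) + (147) = 975
Area = |Σ|/2 = 487.5.

487.5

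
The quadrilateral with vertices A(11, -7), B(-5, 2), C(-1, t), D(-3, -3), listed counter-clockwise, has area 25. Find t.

-2

Write out the shoelace sum; only the two edges meeting at C involve t:
2·Area = [((-5)·t − (-1)·2) + ((-1)·(-3) − (-3)·t)] + 41
       = -2·t + 46 = 50
⇒ t = -2.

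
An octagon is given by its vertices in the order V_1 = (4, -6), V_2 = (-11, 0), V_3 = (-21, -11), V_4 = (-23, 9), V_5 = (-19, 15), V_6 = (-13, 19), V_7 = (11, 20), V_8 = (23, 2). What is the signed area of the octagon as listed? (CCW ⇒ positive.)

-890

Apply the shoelace (surveyor's) formula: 2A = Σ (x_i·y_{i+1} − x_{i+1}·y_i), indices taken mod 8.
Cross-terms: -66, 121, -442, -174, -166, -469, -438, -146  ⇒  Σ = -1780
Signed area = Σ/2 = -890 (negative ⇒ clockwise traversal).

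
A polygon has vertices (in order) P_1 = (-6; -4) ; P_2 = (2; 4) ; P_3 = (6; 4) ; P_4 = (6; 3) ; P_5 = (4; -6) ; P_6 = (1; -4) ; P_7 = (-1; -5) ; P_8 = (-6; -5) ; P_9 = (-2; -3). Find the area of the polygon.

66

Σ = (-16) + (-16) + (-6) + (-48) + (-10) + (-9) + (-25) + (8) + (-10) = -132
Area = |Σ|/2 = 66.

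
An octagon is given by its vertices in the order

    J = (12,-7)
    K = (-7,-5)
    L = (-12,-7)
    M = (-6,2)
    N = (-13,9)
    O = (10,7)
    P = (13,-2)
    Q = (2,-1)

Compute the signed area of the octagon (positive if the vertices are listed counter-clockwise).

Apply Gauss's area formula: 2A = Σ (x_i·y_{i+1} − x_{i+1}·y_i), indices taken mod 8.
Σ = (-109) + (-11) + (-66) + (-28) + (-181) + (-111) + (-9) + (-2) = -517
Signed area = Σ/2 = -258.5 (negative ⇒ clockwise traversal).

-258.5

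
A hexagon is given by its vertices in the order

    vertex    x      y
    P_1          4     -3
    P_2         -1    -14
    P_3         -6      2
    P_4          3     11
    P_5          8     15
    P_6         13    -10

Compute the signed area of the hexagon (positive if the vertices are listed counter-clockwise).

-267

Cross-terms: -59, -86, -72, -43, -275, 1  ⇒  Σ = -534
Signed area = Σ/2 = -267 (negative ⇒ clockwise traversal).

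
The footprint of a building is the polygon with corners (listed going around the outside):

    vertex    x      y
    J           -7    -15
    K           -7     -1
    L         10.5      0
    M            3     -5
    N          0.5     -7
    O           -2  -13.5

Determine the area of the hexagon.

121.875

Apply the shoelace formula: 2A = Σ (x_i·y_{i+1} − x_{i+1}·y_i), indices taken mod 6.
Σ = (-98) + (10.5) + (-52.5) + (-18.5) + (-20.75) + (-64.5) = -243.75
Area = |Σ|/2 = 121.875.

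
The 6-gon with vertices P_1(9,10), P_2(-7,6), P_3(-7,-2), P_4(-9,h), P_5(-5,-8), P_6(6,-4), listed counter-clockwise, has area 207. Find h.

Write out the shoelace sum; only the two edges meeting at P_4 involve h:
2·Area = [((-7)·h − (-9)·(-2)) + ((-9)·(-8) − (-5)·h)] + 344
       = -2·h + 398 = 414
⇒ h = -8.

-8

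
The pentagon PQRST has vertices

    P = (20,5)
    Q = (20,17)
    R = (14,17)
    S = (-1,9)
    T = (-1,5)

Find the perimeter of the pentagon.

|PQ| = √((0)² + (12)²) = √144 = 12
|QR| = √((-6)² + (0)²) = √36 = 6
|RS| = √((-15)² + (-8)²) = √289 = 17
|ST| = √((0)² + (-4)²) = √16 = 4
|TP| = √((21)² + (0)²) = √441 = 21
Perimeter = 12 + 6 + 17 + 4 + 21 = 60.

60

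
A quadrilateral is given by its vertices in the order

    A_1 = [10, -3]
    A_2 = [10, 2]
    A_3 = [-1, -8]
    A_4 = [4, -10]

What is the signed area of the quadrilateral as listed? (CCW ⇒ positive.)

Σ = (50) + (-78) + (42) + (88) = 102
Signed area = Σ/2 = 51 (positive ⇒ counter-clockwise traversal).

51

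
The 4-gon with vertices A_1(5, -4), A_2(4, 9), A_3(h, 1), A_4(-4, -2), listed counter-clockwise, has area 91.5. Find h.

-8

The doubled signed area Σ (x_i y_{i+1} − x_{i+1} y_i) is linear in h.
With h=0 it equals 95; the coefficient of h is -11 (from the two edges through A_3).
So -11·h + 95 = 2·91.5 = 183 ⇒ h = -8.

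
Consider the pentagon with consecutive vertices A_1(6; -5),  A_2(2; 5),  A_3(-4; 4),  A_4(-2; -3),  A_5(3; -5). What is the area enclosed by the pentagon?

Σ = (40) + (28) + (20) + (19) + (15) = 122
Area = |Σ|/2 = 61.

61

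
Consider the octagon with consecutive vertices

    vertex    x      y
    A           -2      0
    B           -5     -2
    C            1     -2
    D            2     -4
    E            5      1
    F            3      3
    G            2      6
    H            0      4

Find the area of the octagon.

Apply the shoelace formula: 2A = Σ (x_i·y_{i+1} − x_{i+1}·y_i), indices taken mod 8.
Σ = (4) + (12) + (0) + (22) + (12) + (12) + (8) + (8) = 78
Area = |Σ|/2 = 39.

39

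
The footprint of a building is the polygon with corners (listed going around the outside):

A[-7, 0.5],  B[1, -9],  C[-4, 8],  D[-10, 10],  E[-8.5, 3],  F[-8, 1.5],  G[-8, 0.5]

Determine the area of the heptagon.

74.125

Apply the surveyor's formula: 2A = Σ (x_i·y_{i+1} − x_{i+1}·y_i), indices taken mod 7.
A→B: (-7)(-9) − (1)(0.5) = 62.5
B→C: (1)(8) − (-4)(-9) = -28
C→D: (-4)(10) − (-10)(8) = 40
D→E: (-10)(3) − (-8.5)(10) = 55
E→F: (-8.5)(1.5) − (-8)(3) = 11.25
F→G: (-8)(0.5) − (-8)(1.5) = 8
G→A: (-8)(0.5) − (-7)(0.5) = -0.5
Σ = 148.25
Area = |Σ|/2 = 74.125.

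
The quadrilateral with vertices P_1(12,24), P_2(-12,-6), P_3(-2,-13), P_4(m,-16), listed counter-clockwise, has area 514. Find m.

12

The doubled signed area Σ (x_i y_{i+1} − x_{i+1} y_i) is linear in m.
With m=0 it equals 584; the coefficient of m is 37 (from the two edges through P_4).
So 37·m + 584 = 2·514 = 1028 ⇒ m = 12.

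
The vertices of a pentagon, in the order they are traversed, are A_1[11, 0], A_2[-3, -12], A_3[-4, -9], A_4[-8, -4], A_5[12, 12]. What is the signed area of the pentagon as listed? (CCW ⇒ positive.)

-194.5

Apply Gauss's area formula: 2A = Σ (x_i·y_{i+1} − x_{i+1}·y_i), indices taken mod 5.
A_1→A_2: (11)(-12) − (-3)(0) = -132
A_2→A_3: (-3)(-9) − (-4)(-12) = -21
A_3→A_4: (-4)(-4) − (-8)(-9) = -56
A_4→A_5: (-8)(12) − (12)(-4) = -48
A_5→A_1: (12)(0) − (11)(12) = -132
Σ = -389
Signed area = Σ/2 = -194.5 (negative ⇒ clockwise traversal).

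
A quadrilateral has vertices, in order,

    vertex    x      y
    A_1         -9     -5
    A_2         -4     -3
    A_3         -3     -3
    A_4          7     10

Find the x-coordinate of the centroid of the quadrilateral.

-43/28

Apply the shoelace formula. First the cross-terms c_i = x_i·y_{i+1} − x_{i+1}·y_i:
  7, 3, -9, 55  ⇒  2A = 56, A = 28.
Then Σ (x_i + x_{i+1})·c_i = -258, so x̄ = -258 / (6·28) = -43/28.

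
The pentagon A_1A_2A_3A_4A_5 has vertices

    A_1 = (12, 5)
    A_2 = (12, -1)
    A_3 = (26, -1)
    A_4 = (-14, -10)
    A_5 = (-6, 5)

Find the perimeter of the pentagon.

|A_1A_2| = √((0)² + (-6)²) = √36 = 6
|A_2A_3| = √((14)² + (0)²) = √196 = 14
|A_3A_4| = √((-40)² + (-9)²) = √1681 = 41
|A_4A_5| = √((8)² + (15)²) = √289 = 17
|A_5A_1| = √((18)² + (0)²) = √324 = 18
Perimeter = 6 + 14 + 41 + 17 + 18 = 96.

96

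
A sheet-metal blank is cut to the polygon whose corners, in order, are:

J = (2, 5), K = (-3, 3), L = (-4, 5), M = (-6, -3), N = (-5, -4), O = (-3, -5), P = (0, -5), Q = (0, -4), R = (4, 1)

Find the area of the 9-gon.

65.5

Apply the shoelace (surveyor's) formula: 2A = Σ (x_i·y_{i+1} − x_{i+1}·y_i), indices taken mod 9.
Cross-terms: 21, -3, 42, 9, 13, 15, 0, 16, 18  ⇒  Σ = 131
Area = |Σ|/2 = 65.5.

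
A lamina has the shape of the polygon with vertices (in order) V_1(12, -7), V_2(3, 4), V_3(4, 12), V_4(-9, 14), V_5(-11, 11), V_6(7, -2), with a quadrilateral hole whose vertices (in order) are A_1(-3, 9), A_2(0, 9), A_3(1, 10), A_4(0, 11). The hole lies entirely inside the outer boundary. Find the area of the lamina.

Outer boundary:
Apply the shoelace (surveyor's) formula: 2A = Σ (x_i·y_{i+1} − x_{i+1}·y_i), indices taken mod 6.
V_1→V_2: (12)(4) − (3)(-7) = 69
V_2→V_3: (3)(12) − (4)(4) = 20
V_3→V_4: (4)(14) − (-9)(12) = 164
V_4→V_5: (-9)(11) − (-11)(14) = 55
V_5→V_6: (-11)(-2) − (7)(11) = -55
V_6→V_1: (7)(-7) − (12)(-2) = -25
Σ = 228
Area = |Σ|/2 = 114.
Hole:
Σ = (-27) + (-9) + (11) + (33) = 8
Area = |Σ|/2 = 4.
Net area = 114 − 4 = 110.

110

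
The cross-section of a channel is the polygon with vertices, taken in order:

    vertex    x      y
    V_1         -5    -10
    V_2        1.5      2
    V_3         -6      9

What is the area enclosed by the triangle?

Apply the shoelace (surveyor's) formula: 2A = Σ (x_i·y_{i+1} − x_{i+1}·y_i), indices taken mod 3.
Σ = (5) + (25.5) + (105) = 135.5
Area = |Σ|/2 = 67.75.

67.75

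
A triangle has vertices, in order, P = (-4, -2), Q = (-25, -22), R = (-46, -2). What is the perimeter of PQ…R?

100

|PQ| = √((-21)² + (-20)²) = √841 = 29
|QR| = √((-21)² + (20)²) = √841 = 29
|RP| = √((42)² + (0)²) = √1764 = 42
Perimeter = 29 + 29 + 42 = 100.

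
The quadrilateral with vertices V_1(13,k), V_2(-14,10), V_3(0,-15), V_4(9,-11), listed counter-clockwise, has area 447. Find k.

12

Write out the shoelace sum; only the two edges meeting at V_1 involve k:
2·Area = [(9·k − 13·(-11)) + (13·10 − (-14)·k)] + 345
       = 23·k + 618 = 894
⇒ k = 12.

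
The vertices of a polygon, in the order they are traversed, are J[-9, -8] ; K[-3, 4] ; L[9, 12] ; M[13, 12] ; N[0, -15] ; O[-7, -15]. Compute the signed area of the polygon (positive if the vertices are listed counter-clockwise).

-279.5

Apply Gauss's area formula: 2A = Σ (x_i·y_{i+1} − x_{i+1}·y_i), indices taken mod 6.
J→K: (-9)(4) − (-3)(-8) = -60
K→L: (-3)(12) − (9)(4) = -72
L→M: (9)(12) − (13)(12) = -48
M→N: (13)(-15) − (0)(12) = -195
N→O: (0)(-15) − (-7)(-15) = -105
O→J: (-7)(-8) − (-9)(-15) = -79
Σ = -559
Signed area = Σ/2 = -279.5 (negative ⇒ clockwise traversal).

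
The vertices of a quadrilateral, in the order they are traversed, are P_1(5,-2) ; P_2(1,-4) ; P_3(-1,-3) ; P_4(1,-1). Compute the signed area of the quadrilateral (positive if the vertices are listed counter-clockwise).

Σ = (-18) + (-7) + (4) + (3) = -18
Signed area = Σ/2 = -9 (negative ⇒ clockwise traversal).

-9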